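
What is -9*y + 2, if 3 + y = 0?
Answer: 29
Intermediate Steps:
y = -3 (y = -3 + 0 = -3)
-9*y + 2 = -9*(-3) + 2 = 27 + 2 = 29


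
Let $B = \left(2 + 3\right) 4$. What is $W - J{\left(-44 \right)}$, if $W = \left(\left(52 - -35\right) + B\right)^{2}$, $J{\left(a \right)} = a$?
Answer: $11493$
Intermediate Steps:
$B = 20$ ($B = 5 \cdot 4 = 20$)
$W = 11449$ ($W = \left(\left(52 - -35\right) + 20\right)^{2} = \left(\left(52 + 35\right) + 20\right)^{2} = \left(87 + 20\right)^{2} = 107^{2} = 11449$)
$W - J{\left(-44 \right)} = 11449 - -44 = 11449 + 44 = 11493$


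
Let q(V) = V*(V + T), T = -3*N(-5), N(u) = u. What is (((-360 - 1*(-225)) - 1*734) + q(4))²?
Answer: 628849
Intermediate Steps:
T = 15 (T = -3*(-5) = 15)
q(V) = V*(15 + V) (q(V) = V*(V + 15) = V*(15 + V))
(((-360 - 1*(-225)) - 1*734) + q(4))² = (((-360 - 1*(-225)) - 1*734) + 4*(15 + 4))² = (((-360 + 225) - 734) + 4*19)² = ((-135 - 734) + 76)² = (-869 + 76)² = (-793)² = 628849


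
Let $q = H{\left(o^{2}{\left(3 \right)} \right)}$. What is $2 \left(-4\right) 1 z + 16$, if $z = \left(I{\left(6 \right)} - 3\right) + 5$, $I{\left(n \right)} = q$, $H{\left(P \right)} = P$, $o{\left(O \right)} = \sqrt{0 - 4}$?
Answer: $32$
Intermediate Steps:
$o{\left(O \right)} = 2 i$ ($o{\left(O \right)} = \sqrt{-4} = 2 i$)
$q = -4$ ($q = \left(2 i\right)^{2} = -4$)
$I{\left(n \right)} = -4$
$z = -2$ ($z = \left(-4 - 3\right) + 5 = -7 + 5 = -2$)
$2 \left(-4\right) 1 z + 16 = 2 \left(-4\right) 1 \left(-2\right) + 16 = \left(-8\right) 1 \left(-2\right) + 16 = \left(-8\right) \left(-2\right) + 16 = 16 + 16 = 32$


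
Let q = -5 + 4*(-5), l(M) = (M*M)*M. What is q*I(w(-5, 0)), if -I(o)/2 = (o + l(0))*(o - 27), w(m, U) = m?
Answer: 8000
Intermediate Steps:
l(M) = M³ (l(M) = M²*M = M³)
q = -25 (q = -5 - 20 = -25)
I(o) = -2*o*(-27 + o) (I(o) = -2*(o + 0³)*(o - 27) = -2*(o + 0)*(-27 + o) = -2*o*(-27 + o))
q*I(w(-5, 0)) = -50*(-5)*(27 - 1*(-5)) = -50*(-5)*(27 + 5) = -50*(-5)*32 = -25*(-320) = 8000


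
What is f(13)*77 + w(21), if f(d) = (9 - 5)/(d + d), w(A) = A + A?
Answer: 700/13 ≈ 53.846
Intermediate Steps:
w(A) = 2*A
f(d) = 2/d (f(d) = 4/((2*d)) = 4*(1/(2*d)) = 2/d)
f(13)*77 + w(21) = (2/13)*77 + 2*21 = (2*(1/13))*77 + 42 = (2/13)*77 + 42 = 154/13 + 42 = 700/13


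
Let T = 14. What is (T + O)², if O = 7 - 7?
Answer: 196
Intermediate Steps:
O = 0
(T + O)² = (14 + 0)² = 14² = 196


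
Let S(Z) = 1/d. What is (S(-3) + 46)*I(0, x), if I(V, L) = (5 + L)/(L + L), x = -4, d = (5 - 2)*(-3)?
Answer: -413/72 ≈ -5.7361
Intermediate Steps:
d = -9 (d = 3*(-3) = -9)
I(V, L) = (5 + L)/(2*L) (I(V, L) = (5 + L)/((2*L)) = (5 + L)*(1/(2*L)) = (5 + L)/(2*L))
S(Z) = -⅑ (S(Z) = 1/(-9) = -⅑)
(S(-3) + 46)*I(0, x) = (-⅑ + 46)*((½)*(5 - 4)/(-4)) = 413*((½)*(-¼)*1)/9 = (413/9)*(-⅛) = -413/72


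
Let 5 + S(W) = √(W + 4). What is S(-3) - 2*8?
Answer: -20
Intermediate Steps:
S(W) = -5 + √(4 + W) (S(W) = -5 + √(W + 4) = -5 + √(4 + W))
S(-3) - 2*8 = (-5 + √(4 - 3)) - 2*8 = (-5 + √1) - 16 = (-5 + 1) - 16 = -4 - 16 = -20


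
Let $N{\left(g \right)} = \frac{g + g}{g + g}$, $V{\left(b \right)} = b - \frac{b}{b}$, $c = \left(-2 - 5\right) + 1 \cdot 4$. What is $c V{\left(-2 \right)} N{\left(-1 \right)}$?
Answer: $9$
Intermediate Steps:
$c = -3$ ($c = -7 + 4 = -3$)
$V{\left(b \right)} = -1 + b$ ($V{\left(b \right)} = b - 1 = -1 + b$)
$N{\left(g \right)} = 1$ ($N{\left(g \right)} = \frac{2 g}{2 g} = 2 g \frac{1}{2 g} = 1$)
$c V{\left(-2 \right)} N{\left(-1 \right)} = - 3 \left(-1 - 2\right) 1 = \left(-3\right) \left(-3\right) 1 = 9 \cdot 1 = 9$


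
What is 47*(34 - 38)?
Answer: -188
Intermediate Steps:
47*(34 - 38) = 47*(-4) = -188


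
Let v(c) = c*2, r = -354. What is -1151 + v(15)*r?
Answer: -11771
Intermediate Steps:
v(c) = 2*c
-1151 + v(15)*r = -1151 + (2*15)*(-354) = -1151 + 30*(-354) = -1151 - 10620 = -11771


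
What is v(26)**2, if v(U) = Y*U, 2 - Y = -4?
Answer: 24336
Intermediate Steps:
Y = 6 (Y = 2 - 1*(-4) = 2 + 4 = 6)
v(U) = 6*U
v(26)**2 = (6*26)**2 = 156**2 = 24336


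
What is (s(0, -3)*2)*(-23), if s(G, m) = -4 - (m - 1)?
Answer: 0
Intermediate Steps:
s(G, m) = -3 - m (s(G, m) = -4 - (-1 + m) = -4 + (1 - m) = -3 - m)
(s(0, -3)*2)*(-23) = ((-3 - 1*(-3))*2)*(-23) = ((-3 + 3)*2)*(-23) = (0*2)*(-23) = 0*(-23) = 0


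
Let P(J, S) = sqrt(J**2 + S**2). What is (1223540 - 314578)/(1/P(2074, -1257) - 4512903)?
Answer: -12063176388576063075/59892432151766609362 - 2272405*sqrt(235261)/59892432151766609362 ≈ -0.20141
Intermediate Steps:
(1223540 - 314578)/(1/P(2074, -1257) - 4512903) = (1223540 - 314578)/(1/(sqrt(2074**2 + (-1257)**2)) - 4512903) = 908962/(1/(sqrt(4301476 + 1580049)) - 4512903) = 908962/(1/(sqrt(5881525)) - 4512903) = 908962/(1/(5*sqrt(235261)) - 4512903) = 908962/(sqrt(235261)/1176305 - 4512903) = 908962/(-4512903 + sqrt(235261)/1176305)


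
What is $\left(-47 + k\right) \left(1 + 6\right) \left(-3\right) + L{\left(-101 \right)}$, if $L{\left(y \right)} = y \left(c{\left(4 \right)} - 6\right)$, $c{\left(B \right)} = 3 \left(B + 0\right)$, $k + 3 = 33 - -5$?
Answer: $-354$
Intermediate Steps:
$k = 35$ ($k = -3 + \left(33 - -5\right) = -3 + \left(33 + 5\right) = -3 + 38 = 35$)
$c{\left(B \right)} = 3 B$
$L{\left(y \right)} = 6 y$ ($L{\left(y \right)} = y \left(3 \cdot 4 - 6\right) = y \left(12 - 6\right) = y 6 = 6 y$)
$\left(-47 + k\right) \left(1 + 6\right) \left(-3\right) + L{\left(-101 \right)} = \left(-47 + 35\right) \left(1 + 6\right) \left(-3\right) + 6 \left(-101\right) = - 12 \cdot 7 \left(-3\right) - 606 = \left(-12\right) \left(-21\right) - 606 = 252 - 606 = -354$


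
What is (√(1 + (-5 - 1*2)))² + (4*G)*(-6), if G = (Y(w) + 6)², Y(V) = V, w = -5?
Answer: -30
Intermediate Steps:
G = 1 (G = (-5 + 6)² = 1² = 1)
(√(1 + (-5 - 1*2)))² + (4*G)*(-6) = (√(1 + (-5 - 1*2)))² + (4*1)*(-6) = (√(1 + (-5 - 2)))² + 4*(-6) = (√(1 - 7))² - 24 = (√(-6))² - 24 = (I*√6)² - 24 = -6 - 24 = -30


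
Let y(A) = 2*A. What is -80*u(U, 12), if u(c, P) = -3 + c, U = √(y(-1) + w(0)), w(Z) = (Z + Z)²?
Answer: 240 - 80*I*√2 ≈ 240.0 - 113.14*I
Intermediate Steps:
w(Z) = 4*Z² (w(Z) = (2*Z)² = 4*Z²)
U = I*√2 (U = √(2*(-1) + 4*0²) = √(-2 + 4*0) = √(-2 + 0) = √(-2) = I*√2 ≈ 1.4142*I)
-80*u(U, 12) = -80*(-3 + I*√2) = 240 - 80*I*√2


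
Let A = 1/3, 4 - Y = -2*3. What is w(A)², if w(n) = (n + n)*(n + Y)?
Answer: 3844/81 ≈ 47.457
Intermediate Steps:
Y = 10 (Y = 4 - (-2)*3 = 4 - 1*(-6) = 4 + 6 = 10)
A = ⅓ ≈ 0.33333
w(n) = 2*n*(10 + n) (w(n) = (n + n)*(n + 10) = (2*n)*(10 + n) = 2*n*(10 + n))
w(A)² = (2*(⅓)*(10 + ⅓))² = (2*(⅓)*(31/3))² = (62/9)² = 3844/81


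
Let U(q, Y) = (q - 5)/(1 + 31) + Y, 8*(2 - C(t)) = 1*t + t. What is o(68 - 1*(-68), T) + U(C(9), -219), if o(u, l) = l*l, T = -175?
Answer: 3891947/128 ≈ 30406.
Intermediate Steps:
C(t) = 2 - t/4 (C(t) = 2 - (1*t + t)/8 = 2 - (t + t)/8 = 2 - t/4)
o(u, l) = l**2
U(q, Y) = -5/32 + Y + q/32 (U(q, Y) = (-5 + q)/32 + Y = (-5 + q)*(1/32) + Y = (-5/32 + q/32) + Y = -5/32 + Y + q/32)
o(68 - 1*(-68), T) + U(C(9), -219) = (-175)**2 + (-5/32 - 219 + (2 - 1/4*9)/32) = 30625 + (-5/32 - 219 + (2 - 9/4)/32) = 30625 + (-5/32 - 219 + (1/32)*(-1/4)) = 30625 + (-5/32 - 219 - 1/128) = 30625 - 28053/128 = 3891947/128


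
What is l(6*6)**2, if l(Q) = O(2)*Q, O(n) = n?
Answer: 5184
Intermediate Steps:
l(Q) = 2*Q
l(6*6)**2 = (2*(6*6))**2 = (2*36)**2 = 72**2 = 5184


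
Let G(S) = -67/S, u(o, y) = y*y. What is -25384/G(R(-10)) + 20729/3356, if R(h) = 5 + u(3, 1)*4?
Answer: 768087179/224852 ≈ 3416.0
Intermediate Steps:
u(o, y) = y²
R(h) = 9 (R(h) = 5 + 1²*4 = 5 + 1*4 = 5 + 4 = 9)
-25384/G(R(-10)) + 20729/3356 = -25384/((-67/9)) + 20729/3356 = -25384/((-67*⅑)) + 20729*(1/3356) = -25384/(-67/9) + 20729/3356 = -25384*(-9/67) + 20729/3356 = 228456/67 + 20729/3356 = 768087179/224852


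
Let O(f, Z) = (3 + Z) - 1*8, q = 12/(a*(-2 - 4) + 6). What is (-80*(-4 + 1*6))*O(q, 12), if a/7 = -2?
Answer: -1120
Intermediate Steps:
a = -14 (a = 7*(-2) = -14)
q = 2/15 (q = 12/(-14*(-2 - 4) + 6) = 12/(-14*(-6) + 6) = 12/(84 + 6) = 12/90 = 12*(1/90) = 2/15 ≈ 0.13333)
O(f, Z) = -5 + Z (O(f, Z) = (3 + Z) - 8 = -5 + Z)
(-80*(-4 + 1*6))*O(q, 12) = (-80*(-4 + 1*6))*(-5 + 12) = -80*(-4 + 6)*7 = -80*2*7 = -160*7 = -1120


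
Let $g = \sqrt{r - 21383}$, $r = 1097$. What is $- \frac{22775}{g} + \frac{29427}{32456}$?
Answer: $\frac{29427}{32456} + \frac{22775 i \sqrt{46}}{966} \approx 0.90667 + 159.9 i$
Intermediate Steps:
$g = 21 i \sqrt{46}$ ($g = \sqrt{1097 - 21383} = \sqrt{-20286} = 21 i \sqrt{46} \approx 142.43 i$)
$- \frac{22775}{g} + \frac{29427}{32456} = - \frac{22775}{21 i \sqrt{46}} + \frac{29427}{32456} = - 22775 \left(- \frac{i \sqrt{46}}{966}\right) + 29427 \cdot \frac{1}{32456} = \frac{22775 i \sqrt{46}}{966} + \frac{29427}{32456} = \frac{29427}{32456} + \frac{22775 i \sqrt{46}}{966}$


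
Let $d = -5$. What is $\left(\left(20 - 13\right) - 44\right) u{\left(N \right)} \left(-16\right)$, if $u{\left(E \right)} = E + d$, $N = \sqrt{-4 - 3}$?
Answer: $-2960 + 592 i \sqrt{7} \approx -2960.0 + 1566.3 i$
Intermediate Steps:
$N = i \sqrt{7}$ ($N = \sqrt{-7} = i \sqrt{7} \approx 2.6458 i$)
$u{\left(E \right)} = -5 + E$ ($u{\left(E \right)} = E - 5 = -5 + E$)
$\left(\left(20 - 13\right) - 44\right) u{\left(N \right)} \left(-16\right) = \left(\left(20 - 13\right) - 44\right) \left(-5 + i \sqrt{7}\right) \left(-16\right) = \left(7 - 44\right) \left(-5 + i \sqrt{7}\right) \left(-16\right) = - 37 \left(-5 + i \sqrt{7}\right) \left(-16\right) = \left(185 - 37 i \sqrt{7}\right) \left(-16\right) = -2960 + 592 i \sqrt{7}$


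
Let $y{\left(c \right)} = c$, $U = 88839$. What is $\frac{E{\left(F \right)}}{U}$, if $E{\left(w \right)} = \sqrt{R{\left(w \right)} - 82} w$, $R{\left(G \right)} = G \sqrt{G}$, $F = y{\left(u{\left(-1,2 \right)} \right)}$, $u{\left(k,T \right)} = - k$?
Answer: $\frac{i}{9871} \approx 0.00010131 i$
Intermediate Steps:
$F = 1$ ($F = \left(-1\right) \left(-1\right) = 1$)
$R{\left(G \right)} = G^{\frac{3}{2}}$
$E{\left(w \right)} = w \sqrt{-82 + w^{\frac{3}{2}}}$ ($E{\left(w \right)} = \sqrt{w^{\frac{3}{2}} - 82} w = \sqrt{-82 + w^{\frac{3}{2}}} w = w \sqrt{-82 + w^{\frac{3}{2}}}$)
$\frac{E{\left(F \right)}}{U} = \frac{1 \sqrt{-82 + 1^{\frac{3}{2}}}}{88839} = 1 \sqrt{-82 + 1} \cdot \frac{1}{88839} = 1 \sqrt{-81} \cdot \frac{1}{88839} = 1 \cdot 9 i \frac{1}{88839} = 9 i \frac{1}{88839} = \frac{i}{9871}$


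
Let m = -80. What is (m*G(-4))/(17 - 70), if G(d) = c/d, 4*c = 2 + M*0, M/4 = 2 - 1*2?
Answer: -10/53 ≈ -0.18868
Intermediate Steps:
M = 0 (M = 4*(2 - 1*2) = 4*(2 - 2) = 4*0 = 0)
c = ½ (c = (2 + 0*0)/4 = (2 + 0)/4 = (¼)*2 = ½ ≈ 0.50000)
G(d) = 1/(2*d)
(m*G(-4))/(17 - 70) = (-40/(-4))/(17 - 70) = -40*(-1)/4/(-53) = -80*(-⅛)*(-1/53) = 10*(-1/53) = -10/53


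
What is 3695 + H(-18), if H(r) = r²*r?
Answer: -2137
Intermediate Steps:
H(r) = r³
3695 + H(-18) = 3695 + (-18)³ = 3695 - 5832 = -2137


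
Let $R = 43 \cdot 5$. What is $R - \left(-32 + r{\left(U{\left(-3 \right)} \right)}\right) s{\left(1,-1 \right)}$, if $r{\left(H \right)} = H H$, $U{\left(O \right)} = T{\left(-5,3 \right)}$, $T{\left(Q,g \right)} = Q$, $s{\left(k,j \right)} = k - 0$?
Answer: $222$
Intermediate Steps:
$s{\left(k,j \right)} = k$ ($s{\left(k,j \right)} = k + 0 = k$)
$U{\left(O \right)} = -5$
$r{\left(H \right)} = H^{2}$
$R = 215$
$R - \left(-32 + r{\left(U{\left(-3 \right)} \right)}\right) s{\left(1,-1 \right)} = 215 - \left(-32 + \left(-5\right)^{2}\right) 1 = 215 - \left(-32 + 25\right) 1 = 215 - \left(-7\right) 1 = 215 - -7 = 215 + 7 = 222$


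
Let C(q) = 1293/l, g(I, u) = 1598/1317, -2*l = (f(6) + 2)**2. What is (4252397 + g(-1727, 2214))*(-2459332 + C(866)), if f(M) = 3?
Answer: -344346075325679042/32925 ≈ -1.0458e+13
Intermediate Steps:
l = -25/2 (l = -(3 + 2)**2/2 = -1/2*5**2 = -1/2*25 = -25/2 ≈ -12.500)
g(I, u) = 1598/1317 (g(I, u) = 1598*(1/1317) = 1598/1317)
C(q) = -2586/25 (C(q) = 1293/(-25/2) = 1293*(-2/25) = -2586/25)
(4252397 + g(-1727, 2214))*(-2459332 + C(866)) = (4252397 + 1598/1317)*(-2459332 - 2586/25) = (5600408447/1317)*(-61485886/25) = -344346075325679042/32925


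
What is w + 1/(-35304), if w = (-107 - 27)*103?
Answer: -487265809/35304 ≈ -13802.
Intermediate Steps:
w = -13802 (w = -134*103 = -13802)
w + 1/(-35304) = -13802 + 1/(-35304) = -13802 - 1/35304 = -487265809/35304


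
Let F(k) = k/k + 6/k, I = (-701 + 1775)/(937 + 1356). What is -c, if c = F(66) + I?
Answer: -39330/25223 ≈ -1.5593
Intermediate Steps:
I = 1074/2293 ≈ 0.46838
F(k) = 1 + 6/k
c = 39330/25223 (c = (6 + 66)/66 + 1074/2293 = (1/66)*72 + 1074/2293 = 12/11 + 1074/2293 = 39330/25223 ≈ 1.5593)
-c = -1*39330/25223 = -39330/25223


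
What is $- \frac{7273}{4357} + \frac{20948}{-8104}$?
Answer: $- \frac{37552707}{8827282} \approx -4.2542$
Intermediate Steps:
$- \frac{7273}{4357} + \frac{20948}{-8104} = \left(-7273\right) \frac{1}{4357} + 20948 \left(- \frac{1}{8104}\right) = - \frac{7273}{4357} - \frac{5237}{2026} = - \frac{37552707}{8827282}$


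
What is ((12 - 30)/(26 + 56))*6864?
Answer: -61776/41 ≈ -1506.7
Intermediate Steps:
((12 - 30)/(26 + 56))*6864 = -18/82*6864 = -18*1/82*6864 = -9/41*6864 = -61776/41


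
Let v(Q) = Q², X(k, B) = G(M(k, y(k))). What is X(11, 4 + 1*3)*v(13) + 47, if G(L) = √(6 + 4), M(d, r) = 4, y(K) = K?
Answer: 47 + 169*√10 ≈ 581.42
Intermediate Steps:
G(L) = √10
X(k, B) = √10
X(11, 4 + 1*3)*v(13) + 47 = √10*13² + 47 = √10*169 + 47 = 169*√10 + 47 = 47 + 169*√10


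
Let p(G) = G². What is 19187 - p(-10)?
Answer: 19087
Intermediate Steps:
19187 - p(-10) = 19187 - 1*(-10)² = 19187 - 1*100 = 19187 - 100 = 19087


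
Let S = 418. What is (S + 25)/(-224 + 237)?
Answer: 443/13 ≈ 34.077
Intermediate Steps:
(S + 25)/(-224 + 237) = (418 + 25)/(-224 + 237) = 443/13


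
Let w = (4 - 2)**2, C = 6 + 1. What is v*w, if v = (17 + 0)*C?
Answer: 476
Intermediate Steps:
C = 7
v = 119 (v = (17 + 0)*7 = 17*7 = 119)
w = 4 (w = 2**2 = 4)
v*w = 119*4 = 476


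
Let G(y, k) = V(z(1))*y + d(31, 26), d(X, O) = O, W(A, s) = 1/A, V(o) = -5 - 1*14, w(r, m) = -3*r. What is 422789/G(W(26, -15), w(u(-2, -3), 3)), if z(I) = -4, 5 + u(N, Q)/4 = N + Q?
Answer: 10992514/657 ≈ 16731.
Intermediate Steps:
u(N, Q) = -20 + 4*N + 4*Q (u(N, Q) = -20 + 4*(N + Q) = -20 + (4*N + 4*Q) = -20 + 4*N + 4*Q)
V(o) = -19 (V(o) = -5 - 14 = -19)
G(y, k) = 26 - 19*y (G(y, k) = -19*y + 26 = 26 - 19*y)
422789/G(W(26, -15), w(u(-2, -3), 3)) = 422789/(26 - 19/26) = 422789/(657/26) = 422789*(26/657) = 10992514/657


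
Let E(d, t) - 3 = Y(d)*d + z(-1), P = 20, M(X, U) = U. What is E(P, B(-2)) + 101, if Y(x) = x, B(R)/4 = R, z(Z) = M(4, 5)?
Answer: 509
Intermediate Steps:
z(Z) = 5
B(R) = 4*R
E(d, t) = 8 + d**2 (E(d, t) = 3 + (d*d + 5) = 3 + (d**2 + 5) = 3 + (5 + d**2) = 8 + d**2)
E(P, B(-2)) + 101 = (8 + 20**2) + 101 = (8 + 400) + 101 = 408 + 101 = 509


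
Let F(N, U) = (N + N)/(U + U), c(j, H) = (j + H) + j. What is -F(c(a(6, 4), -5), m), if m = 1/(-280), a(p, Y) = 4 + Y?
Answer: 3080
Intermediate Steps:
m = -1/280 ≈ -0.0035714
c(j, H) = H + 2*j (c(j, H) = (H + j) + j = H + 2*j)
F(N, U) = N/U (F(N, U) = (2*N)/((2*U)) = (2*N)*(1/(2*U)) = N/U)
-F(c(a(6, 4), -5), m) = -(-5 + 2*(4 + 4))/(-1/280) = -(-5 + 2*8)*(-280) = -(-5 + 16)*(-280) = -11*(-280) = -1*(-3080) = 3080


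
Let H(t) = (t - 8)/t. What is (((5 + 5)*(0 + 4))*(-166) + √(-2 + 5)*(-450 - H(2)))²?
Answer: 44689027 + 5936160*√3 ≈ 5.4971e+7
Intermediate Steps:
H(t) = (-8 + t)/t
(((5 + 5)*(0 + 4))*(-166) + √(-2 + 5)*(-450 - H(2)))² = (((5 + 5)*(0 + 4))*(-166) + √(-2 + 5)*(-450 - (-8 + 2)/2))² = ((10*4)*(-166) + √3*(-450 - (-6)/2))² = (40*(-166) + √3*(-450 - 1*(-3)))² = (-6640 + √3*(-450 + 3))² = (-6640 + √3*(-447))² = (-6640 - 447*√3)²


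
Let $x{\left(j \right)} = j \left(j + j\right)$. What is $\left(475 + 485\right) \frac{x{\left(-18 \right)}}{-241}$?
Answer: $- \frac{622080}{241} \approx -2581.2$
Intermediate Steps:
$x{\left(j \right)} = 2 j^{2}$ ($x{\left(j \right)} = j 2 j = 2 j^{2}$)
$\left(475 + 485\right) \frac{x{\left(-18 \right)}}{-241} = \left(475 + 485\right) \frac{2 \left(-18\right)^{2}}{-241} = 960 \cdot 2 \cdot 324 \left(- \frac{1}{241}\right) = 960 \cdot 648 \left(- \frac{1}{241}\right) = 960 \left(- \frac{648}{241}\right) = - \frac{622080}{241}$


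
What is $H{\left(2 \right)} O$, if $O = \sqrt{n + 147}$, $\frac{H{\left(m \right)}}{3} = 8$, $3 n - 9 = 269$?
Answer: $8 \sqrt{2157} \approx 371.55$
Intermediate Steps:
$n = \frac{278}{3}$ ($n = 3 + \frac{1}{3} \cdot 269 = 3 + \frac{269}{3} = \frac{278}{3} \approx 92.667$)
$H{\left(m \right)} = 24$ ($H{\left(m \right)} = 3 \cdot 8 = 24$)
$O = \frac{\sqrt{2157}}{3}$ ($O = \sqrt{\frac{278}{3} + 147} = \sqrt{\frac{719}{3}} = \frac{\sqrt{2157}}{3} \approx 15.481$)
$H{\left(2 \right)} O = 24 \frac{\sqrt{2157}}{3} = 8 \sqrt{2157}$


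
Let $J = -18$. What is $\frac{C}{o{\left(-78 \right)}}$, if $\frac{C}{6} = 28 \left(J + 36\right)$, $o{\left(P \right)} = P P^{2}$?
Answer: $- \frac{14}{2197} \approx -0.0063723$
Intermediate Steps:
$o{\left(P \right)} = P^{3}$
$C = 3024$ ($C = 6 \cdot 28 \left(-18 + 36\right) = 6 \cdot 28 \cdot 18 = 6 \cdot 504 = 3024$)
$\frac{C}{o{\left(-78 \right)}} = \frac{3024}{\left(-78\right)^{3}} = \frac{3024}{-474552} = 3024 \left(- \frac{1}{474552}\right) = - \frac{14}{2197}$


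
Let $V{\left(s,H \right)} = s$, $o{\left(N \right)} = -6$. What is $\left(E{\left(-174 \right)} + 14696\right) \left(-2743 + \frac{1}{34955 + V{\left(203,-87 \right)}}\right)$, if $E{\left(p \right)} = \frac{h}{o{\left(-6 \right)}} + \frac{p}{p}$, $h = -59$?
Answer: $- \frac{2836606745571}{70316} \approx -4.0341 \cdot 10^{7}$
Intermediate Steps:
$E{\left(p \right)} = \frac{65}{6}$ ($E{\left(p \right)} = - \frac{59}{-6} + \frac{p}{p} = \left(-59\right) \left(- \frac{1}{6}\right) + 1 = \frac{59}{6} + 1 = \frac{65}{6}$)
$\left(E{\left(-174 \right)} + 14696\right) \left(-2743 + \frac{1}{34955 + V{\left(203,-87 \right)}}\right) = \left(\frac{65}{6} + 14696\right) \left(-2743 + \frac{1}{34955 + 203}\right) = \frac{88241 \left(-2743 + \frac{1}{35158}\right)}{6} = \frac{88241}{6} \left(- \frac{96438393}{35158}\right) = - \frac{2836606745571}{70316}$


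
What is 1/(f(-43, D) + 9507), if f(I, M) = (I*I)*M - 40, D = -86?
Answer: -1/149547 ≈ -6.6869e-6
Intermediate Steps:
f(I, M) = -40 + M*I² (f(I, M) = I²*M - 40 = M*I² - 40 = -40 + M*I²)
1/(f(-43, D) + 9507) = 1/((-40 - 86*(-43)²) + 9507) = 1/((-40 - 86*1849) + 9507) = 1/((-40 - 159014) + 9507) = 1/(-159054 + 9507) = 1/(-149547) = -1/149547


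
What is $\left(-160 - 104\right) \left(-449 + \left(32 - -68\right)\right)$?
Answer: $92136$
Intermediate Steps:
$\left(-160 - 104\right) \left(-449 + \left(32 - -68\right)\right) = - 264 \left(-449 + \left(32 + 68\right)\right) = - 264 \left(-449 + 100\right) = \left(-264\right) \left(-349\right) = 92136$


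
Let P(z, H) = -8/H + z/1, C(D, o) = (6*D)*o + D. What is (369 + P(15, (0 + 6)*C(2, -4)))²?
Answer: 702144004/4761 ≈ 1.4748e+5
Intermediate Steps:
C(D, o) = D + 6*D*o (C(D, o) = 6*D*o + D = D + 6*D*o)
P(z, H) = z - 8/H (P(z, H) = -8/H + z*1 = -8/H + z = z - 8/H)
(369 + P(15, (0 + 6)*C(2, -4)))² = (369 + (15 - 8*1/(2*(0 + 6)*(1 + 6*(-4)))))² = (369 + (15 - 8*1/(12*(1 - 24))))² = (369 + (15 - 8/(6*(2*(-23)))))² = (369 + (15 - 8/(6*(-46))))² = (369 + (15 - 8/(-276)))² = (369 + (15 - 8*(-1/276)))² = (369 + (15 + 2/69))² = (369 + 1037/69)² = (26498/69)² = 702144004/4761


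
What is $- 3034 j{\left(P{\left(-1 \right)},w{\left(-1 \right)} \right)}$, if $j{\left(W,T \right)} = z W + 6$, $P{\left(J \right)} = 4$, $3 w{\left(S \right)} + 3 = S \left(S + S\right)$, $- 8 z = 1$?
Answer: $-16687$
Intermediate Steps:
$z = - \frac{1}{8}$ ($z = \left(- \frac{1}{8}\right) 1 = - \frac{1}{8} \approx -0.125$)
$w{\left(S \right)} = -1 + \frac{2 S^{2}}{3}$ ($w{\left(S \right)} = -1 + \frac{S \left(S + S\right)}{3} = -1 + \frac{S 2 S}{3} = -1 + \frac{2 S^{2}}{3}$)
$j{\left(W,T \right)} = 6 - \frac{W}{8}$ ($j{\left(W,T \right)} = - \frac{W}{8} + 6 = 6 - \frac{W}{8}$)
$- 3034 j{\left(P{\left(-1 \right)},w{\left(-1 \right)} \right)} = - 3034 \left(6 - \frac{1}{2}\right) = \left(-3034\right) \frac{11}{2} = -16687$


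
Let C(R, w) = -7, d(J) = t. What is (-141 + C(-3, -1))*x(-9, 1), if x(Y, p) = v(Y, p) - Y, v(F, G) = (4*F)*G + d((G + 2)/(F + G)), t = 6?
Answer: 3108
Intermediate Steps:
d(J) = 6
v(F, G) = 6 + 4*F*G (v(F, G) = (4*F)*G + 6 = 4*F*G + 6 = 6 + 4*F*G)
x(Y, p) = 6 - Y + 4*Y*p (x(Y, p) = (6 + 4*Y*p) - Y = 6 - Y + 4*Y*p)
(-141 + C(-3, -1))*x(-9, 1) = (-141 - 7)*(6 - 1*(-9) + 4*(-9)*1) = -148*(6 + 9 - 36) = -148*(-21) = 3108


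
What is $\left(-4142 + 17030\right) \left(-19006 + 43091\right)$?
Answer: $310407480$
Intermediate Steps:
$\left(-4142 + 17030\right) \left(-19006 + 43091\right) = 12888 \cdot 24085 = 310407480$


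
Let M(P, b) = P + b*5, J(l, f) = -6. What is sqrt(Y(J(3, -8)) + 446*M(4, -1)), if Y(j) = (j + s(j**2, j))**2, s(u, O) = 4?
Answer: I*sqrt(442) ≈ 21.024*I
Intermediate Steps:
M(P, b) = P + 5*b
Y(j) = (4 + j)**2 (Y(j) = (j + 4)**2 = (4 + j)**2)
sqrt(Y(J(3, -8)) + 446*M(4, -1)) = sqrt((4 - 6)**2 + 446*(4 + 5*(-1))) = sqrt((-2)**2 + 446*(4 - 5)) = sqrt(4 + 446*(-1)) = sqrt(4 - 446) = sqrt(-442) = I*sqrt(442)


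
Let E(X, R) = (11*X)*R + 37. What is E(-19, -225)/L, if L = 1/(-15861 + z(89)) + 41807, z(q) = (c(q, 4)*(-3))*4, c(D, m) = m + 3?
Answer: 375201795/333306307 ≈ 1.1257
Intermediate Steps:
c(D, m) = 3 + m
z(q) = -84 (z(q) = ((3 + 4)*(-3))*4 = (7*(-3))*4 = -21*4 = -84)
E(X, R) = 37 + 11*R*X (E(X, R) = 11*R*X + 37 = 37 + 11*R*X)
L = 666612614/15945 (L = 1/(-15861 - 84) + 41807 = 1/(-15945) + 41807 = -1/15945 + 41807 = 666612614/15945 ≈ 41807.)
E(-19, -225)/L = (37 + 11*(-225)*(-19))/(666612614/15945) = (37 + 47025)*(15945/666612614) = 47062*(15945/666612614) = 375201795/333306307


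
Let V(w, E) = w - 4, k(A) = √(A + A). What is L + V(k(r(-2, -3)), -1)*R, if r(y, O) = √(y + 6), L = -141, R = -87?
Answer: 33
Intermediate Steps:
r(y, O) = √(6 + y)
k(A) = √2*√A (k(A) = √(2*A) = √2*√A)
V(w, E) = -4 + w
L + V(k(r(-2, -3)), -1)*R = -141 + (-4 + √2*√(√(6 - 2)))*(-87) = -141 + (-4 + √2*√(√4))*(-87) = -141 + (-4 + √2*√2)*(-87) = -141 + (-4 + 2)*(-87) = -141 - 2*(-87) = -141 + 174 = 33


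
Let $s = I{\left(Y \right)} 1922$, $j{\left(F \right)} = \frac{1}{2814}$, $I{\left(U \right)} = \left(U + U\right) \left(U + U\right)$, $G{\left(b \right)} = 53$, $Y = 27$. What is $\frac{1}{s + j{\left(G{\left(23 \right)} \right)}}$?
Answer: $\frac{2814}{15771209329} \approx 1.7843 \cdot 10^{-7}$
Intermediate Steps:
$I{\left(U \right)} = 4 U^{2}$ ($I{\left(U \right)} = 2 U 2 U = 4 U^{2}$)
$j{\left(F \right)} = \frac{1}{2814}$
$s = 5604552$ ($s = 4 \cdot 27^{2} \cdot 1922 = 4 \cdot 729 \cdot 1922 = 2916 \cdot 1922 = 5604552$)
$\frac{1}{s + j{\left(G{\left(23 \right)} \right)}} = \frac{1}{5604552 + \frac{1}{2814}} = \frac{1}{\frac{15771209329}{2814}} = \frac{2814}{15771209329}$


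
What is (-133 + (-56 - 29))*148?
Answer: -32264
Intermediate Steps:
(-133 + (-56 - 29))*148 = (-133 - 85)*148 = -218*148 = -32264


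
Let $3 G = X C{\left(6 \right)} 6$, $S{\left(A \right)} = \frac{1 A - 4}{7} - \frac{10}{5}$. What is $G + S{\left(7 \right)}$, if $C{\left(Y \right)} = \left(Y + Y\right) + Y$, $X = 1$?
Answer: $\frac{241}{7} \approx 34.429$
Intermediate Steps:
$S{\left(A \right)} = - \frac{18}{7} + \frac{A}{7}$ ($S{\left(A \right)} = \left(A - 4\right) \frac{1}{7} - 2 = \left(-4 + A\right) \frac{1}{7} - 2 = \left(- \frac{4}{7} + \frac{A}{7}\right) - 2 = - \frac{18}{7} + \frac{A}{7}$)
$C{\left(Y \right)} = 3 Y$ ($C{\left(Y \right)} = 2 Y + Y = 3 Y$)
$G = 36$ ($G = \frac{1 \cdot 3 \cdot 6 \cdot 6}{3} = \frac{1 \cdot 18 \cdot 6}{3} = \frac{18 \cdot 6}{3} = \frac{1}{3} \cdot 108 = 36$)
$G + S{\left(7 \right)} = 36 + \left(- \frac{18}{7} + \frac{1}{7} \cdot 7\right) = 36 + \left(- \frac{18}{7} + 1\right) = 36 - \frac{11}{7} = \frac{241}{7}$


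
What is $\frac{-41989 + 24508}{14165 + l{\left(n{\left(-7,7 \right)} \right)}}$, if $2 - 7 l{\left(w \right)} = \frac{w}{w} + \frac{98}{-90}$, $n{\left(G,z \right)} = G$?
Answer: $- \frac{5506515}{4462069} \approx -1.2341$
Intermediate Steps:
$l{\left(w \right)} = \frac{94}{315}$ ($l{\left(w \right)} = \frac{2}{7} - \frac{\frac{w}{w} + \frac{98}{-90}}{7} = \frac{2}{7} - \frac{1 + 98 \left(- \frac{1}{90}\right)}{7} = \frac{2}{7} - \frac{1 - \frac{49}{45}}{7} = \frac{2}{7} - - \frac{4}{315} = \frac{2}{7} + \frac{4}{315} = \frac{94}{315}$)
$\frac{-41989 + 24508}{14165 + l{\left(n{\left(-7,7 \right)} \right)}} = \frac{-41989 + 24508}{14165 + \frac{94}{315}} = - \frac{17481}{\frac{4462069}{315}} = \left(-17481\right) \frac{315}{4462069} = - \frac{5506515}{4462069}$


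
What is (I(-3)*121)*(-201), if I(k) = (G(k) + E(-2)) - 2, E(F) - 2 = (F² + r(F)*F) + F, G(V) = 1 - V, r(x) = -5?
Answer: -389136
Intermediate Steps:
E(F) = 2 + F² - 4*F (E(F) = 2 + ((F² - 5*F) + F) = 2 + (F² - 4*F) = 2 + F² - 4*F)
I(k) = 13 - k (I(k) = ((1 - k) + (2 + (-2)² - 4*(-2))) - 2 = ((1 - k) + (2 + 4 + 8)) - 2 = ((1 - k) + 14) - 2 = (15 - k) - 2 = 13 - k)
(I(-3)*121)*(-201) = ((13 - 1*(-3))*121)*(-201) = ((13 + 3)*121)*(-201) = (16*121)*(-201) = 1936*(-201) = -389136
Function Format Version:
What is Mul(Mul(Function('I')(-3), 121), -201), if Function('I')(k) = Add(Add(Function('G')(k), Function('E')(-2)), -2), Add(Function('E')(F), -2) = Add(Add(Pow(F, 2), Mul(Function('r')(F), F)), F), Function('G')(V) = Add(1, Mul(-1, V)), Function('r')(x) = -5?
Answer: -389136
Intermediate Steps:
Function('E')(F) = Add(2, Pow(F, 2), Mul(-4, F)) (Function('E')(F) = Add(2, Add(Add(Pow(F, 2), Mul(-5, F)), F)) = Add(2, Add(Pow(F, 2), Mul(-4, F))) = Add(2, Pow(F, 2), Mul(-4, F)))
Function('I')(k) = Add(13, Mul(-1, k)) (Function('I')(k) = Add(Add(Add(1, Mul(-1, k)), Add(2, Pow(-2, 2), Mul(-4, -2))), -2) = Add(Add(Add(1, Mul(-1, k)), Add(2, 4, 8)), -2) = Add(Add(Add(1, Mul(-1, k)), 14), -2) = Add(Add(15, Mul(-1, k)), -2) = Add(13, Mul(-1, k)))
Mul(Mul(Function('I')(-3), 121), -201) = Mul(Mul(Add(13, Mul(-1, -3)), 121), -201) = Mul(Mul(Add(13, 3), 121), -201) = Mul(Mul(16, 121), -201) = Mul(1936, -201) = -389136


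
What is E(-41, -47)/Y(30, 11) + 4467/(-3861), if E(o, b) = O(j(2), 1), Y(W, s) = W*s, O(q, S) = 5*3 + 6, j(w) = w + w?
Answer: -14071/12870 ≈ -1.0933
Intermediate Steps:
j(w) = 2*w
O(q, S) = 21 (O(q, S) = 15 + 6 = 21)
E(o, b) = 21
E(-41, -47)/Y(30, 11) + 4467/(-3861) = 21/((30*11)) + 4467/(-3861) = 21/330 + 4467*(-1/3861) = 21*(1/330) - 1489/1287 = 7/110 - 1489/1287 = -14071/12870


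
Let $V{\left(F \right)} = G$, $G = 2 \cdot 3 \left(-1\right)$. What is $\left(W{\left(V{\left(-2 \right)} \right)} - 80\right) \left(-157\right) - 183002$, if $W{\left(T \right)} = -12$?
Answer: $-168558$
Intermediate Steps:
$G = -6$ ($G = 6 \left(-1\right) = -6$)
$V{\left(F \right)} = -6$
$\left(W{\left(V{\left(-2 \right)} \right)} - 80\right) \left(-157\right) - 183002 = \left(-12 - 80\right) \left(-157\right) - 183002 = \left(-92\right) \left(-157\right) - 183002 = 14444 - 183002 = -168558$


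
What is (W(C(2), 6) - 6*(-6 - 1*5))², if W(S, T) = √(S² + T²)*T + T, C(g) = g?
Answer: 6624 + 1728*√10 ≈ 12088.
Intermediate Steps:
W(S, T) = T + T*√(S² + T²) (W(S, T) = T*√(S² + T²) + T = T + T*√(S² + T²))
(W(C(2), 6) - 6*(-6 - 1*5))² = (6*(1 + √(2² + 6²)) - 6*(-6 - 1*5))² = (6*(1 + √(4 + 36)) - 6*(-6 - 5))² = (6*(1 + √40) - 6*(-11))² = (6*(1 + 2*√10) + 66)² = ((6 + 12*√10) + 66)² = (72 + 12*√10)²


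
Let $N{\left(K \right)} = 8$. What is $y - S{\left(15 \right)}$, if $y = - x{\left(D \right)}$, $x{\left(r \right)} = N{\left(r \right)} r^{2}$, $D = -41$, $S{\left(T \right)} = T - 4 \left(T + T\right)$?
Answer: $-13343$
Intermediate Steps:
$S{\left(T \right)} = - 7 T$ ($S{\left(T \right)} = T - 4 \cdot 2 T = T - 8 T = - 7 T$)
$x{\left(r \right)} = 8 r^{2}$
$y = -13448$ ($y = - 8 \left(-41\right)^{2} = - 8 \cdot 1681 = \left(-1\right) 13448 = -13448$)
$y - S{\left(15 \right)} = -13448 - \left(-7\right) 15 = -13448 - -105 = -13448 + 105 = -13343$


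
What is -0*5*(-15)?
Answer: 0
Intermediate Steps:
-0*5*(-15) = -5*0*(-15) = 0*(-15) = 0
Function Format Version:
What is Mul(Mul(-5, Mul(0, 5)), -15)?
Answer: 0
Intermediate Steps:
Mul(Mul(-5, Mul(0, 5)), -15) = Mul(Mul(-5, 0), -15) = Mul(0, -15) = 0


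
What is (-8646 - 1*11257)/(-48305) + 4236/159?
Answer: 69261519/2560165 ≈ 27.054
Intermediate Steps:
(-8646 - 1*11257)/(-48305) + 4236/159 = (-8646 - 11257)*(-1/48305) + 4236*(1/159) = -19903*(-1/48305) + 1412/53 = 19903/48305 + 1412/53 = 69261519/2560165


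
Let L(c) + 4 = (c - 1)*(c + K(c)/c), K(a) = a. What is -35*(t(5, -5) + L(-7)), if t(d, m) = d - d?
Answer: -1540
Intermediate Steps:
t(d, m) = 0
L(c) = -4 + (1 + c)*(-1 + c) (L(c) = -4 + (c - 1)*(c + c/c) = -4 + (-1 + c)*(c + 1) = -4 + (-1 + c)*(1 + c) = -4 + (1 + c)*(-1 + c))
-35*(t(5, -5) + L(-7)) = -35*(0 + (-5 + (-7)²)) = -35*(0 + (-5 + 49)) = -35*(0 + 44) = -35*44 = -1540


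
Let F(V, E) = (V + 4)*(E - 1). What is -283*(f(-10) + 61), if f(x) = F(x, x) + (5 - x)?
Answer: -40186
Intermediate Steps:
F(V, E) = (-1 + E)*(4 + V) (F(V, E) = (4 + V)*(-1 + E) = (-1 + E)*(4 + V))
f(x) = 1 + x² + 2*x (f(x) = (-4 - x + 4*x + x*x) + (5 - x) = (-4 - x + 4*x + x²) + (5 - x) = (-4 + x² + 3*x) + (5 - x) = 1 + x² + 2*x)
-283*(f(-10) + 61) = -283*((1 + (-10)² + 2*(-10)) + 61) = -283*((1 + 100 - 20) + 61) = -283*(81 + 61) = -283*142 = -40186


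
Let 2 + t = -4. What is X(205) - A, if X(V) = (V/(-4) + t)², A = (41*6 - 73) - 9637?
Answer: 203865/16 ≈ 12742.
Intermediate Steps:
t = -6 (t = -2 - 4 = -6)
A = -9464 (A = (246 - 73) - 9637 = 173 - 9637 = -9464)
X(V) = (-6 - V/4)² (X(V) = (V/(-4) - 6)² = (V*(-¼) - 6)² = (-V/4 - 6)² = (-6 - V/4)²)
X(205) - A = (24 + 205)²/16 - 1*(-9464) = (1/16)*229² + 9464 = (1/16)*52441 + 9464 = 52441/16 + 9464 = 203865/16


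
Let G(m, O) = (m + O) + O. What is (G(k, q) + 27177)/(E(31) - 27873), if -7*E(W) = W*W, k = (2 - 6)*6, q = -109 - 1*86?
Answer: -187341/196072 ≈ -0.95547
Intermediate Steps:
q = -195 (q = -109 - 86 = -195)
k = -24 (k = -4*6 = -24)
G(m, O) = m + 2*O (G(m, O) = (O + m) + O = m + 2*O)
E(W) = -W²/7 (E(W) = -W*W/7 = -W²/7)
(G(k, q) + 27177)/(E(31) - 27873) = ((-24 + 2*(-195)) + 27177)/(-⅐*31² - 27873) = ((-24 - 390) + 27177)/(-⅐*961 - 27873) = (-414 + 27177)/(-961/7 - 27873) = 26763/(-196072/7) = 26763*(-7/196072) = -187341/196072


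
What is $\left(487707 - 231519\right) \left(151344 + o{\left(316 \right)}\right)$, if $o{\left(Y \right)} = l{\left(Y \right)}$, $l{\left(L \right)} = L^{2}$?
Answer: $64354425600$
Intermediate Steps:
$o{\left(Y \right)} = Y^{2}$
$\left(487707 - 231519\right) \left(151344 + o{\left(316 \right)}\right) = \left(487707 - 231519\right) \left(151344 + 316^{2}\right) = 256188 \left(151344 + 99856\right) = 256188 \cdot 251200 = 64354425600$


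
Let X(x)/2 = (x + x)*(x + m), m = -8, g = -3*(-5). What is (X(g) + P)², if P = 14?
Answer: 188356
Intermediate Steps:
g = 15
X(x) = 4*x*(-8 + x) (X(x) = 2*((x + x)*(x - 8)) = 2*((2*x)*(-8 + x)) = 2*(2*x*(-8 + x)) = 4*x*(-8 + x))
(X(g) + P)² = (4*15*(-8 + 15) + 14)² = (4*15*7 + 14)² = (420 + 14)² = 434² = 188356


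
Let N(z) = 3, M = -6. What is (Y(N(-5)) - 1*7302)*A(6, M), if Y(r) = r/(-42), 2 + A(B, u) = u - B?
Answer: 102229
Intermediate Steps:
A(B, u) = -2 + u - B (A(B, u) = -2 + (u - B) = -2 + u - B)
Y(r) = -r/42 (Y(r) = r*(-1/42) = -r/42)
(Y(N(-5)) - 1*7302)*A(6, M) = (-1/42*3 - 1*7302)*(-2 - 6 - 1*6) = (-1/14 - 7302)*(-2 - 6 - 6) = -102229/14*(-14) = 102229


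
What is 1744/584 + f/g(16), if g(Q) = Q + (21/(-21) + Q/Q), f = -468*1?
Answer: -7669/292 ≈ -26.264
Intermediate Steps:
f = -468
g(Q) = Q (g(Q) = Q + (21*(-1/21) + 1) = Q + (-1 + 1) = Q + 0 = Q)
1744/584 + f/g(16) = 1744/584 - 468/16 = 1744*(1/584) - 468*1/16 = 218/73 - 117/4 = -7669/292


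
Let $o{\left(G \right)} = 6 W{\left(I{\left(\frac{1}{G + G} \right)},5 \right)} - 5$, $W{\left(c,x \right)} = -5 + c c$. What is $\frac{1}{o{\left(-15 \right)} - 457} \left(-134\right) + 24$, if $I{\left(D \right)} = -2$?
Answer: $\frac{5683}{234} \approx 24.286$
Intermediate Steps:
$W{\left(c,x \right)} = -5 + c^{2}$
$o{\left(G \right)} = -11$ ($o{\left(G \right)} = 6 \left(-5 + \left(-2\right)^{2}\right) - 5 = 6 \left(-5 + 4\right) - 5 = 6 \left(-1\right) - 5 = -6 - 5 = -11$)
$\frac{1}{o{\left(-15 \right)} - 457} \left(-134\right) + 24 = \frac{1}{-11 - 457} \left(-134\right) + 24 = \frac{1}{-468} \left(-134\right) + 24 = \left(- \frac{1}{468}\right) \left(-134\right) + 24 = \frac{67}{234} + 24 = \frac{5683}{234}$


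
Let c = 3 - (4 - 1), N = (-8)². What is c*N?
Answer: 0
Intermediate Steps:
N = 64
c = 0 (c = 3 - 1*3 = 3 - 3 = 0)
c*N = 0*64 = 0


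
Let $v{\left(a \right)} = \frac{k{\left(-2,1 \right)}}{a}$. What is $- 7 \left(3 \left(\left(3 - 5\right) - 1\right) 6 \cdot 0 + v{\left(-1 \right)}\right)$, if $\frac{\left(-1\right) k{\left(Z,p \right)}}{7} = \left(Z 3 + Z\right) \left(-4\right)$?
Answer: $-1568$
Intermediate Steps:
$k{\left(Z,p \right)} = 112 Z$ ($k{\left(Z,p \right)} = - 7 \left(Z 3 + Z\right) \left(-4\right) = - 7 \left(3 Z + Z\right) \left(-4\right) = - 7 \cdot 4 Z \left(-4\right) = - 7 \left(- 16 Z\right) = 112 Z$)
$v{\left(a \right)} = - \frac{224}{a}$ ($v{\left(a \right)} = \frac{112 \left(-2\right)}{a} = - \frac{224}{a}$)
$- 7 \left(3 \left(\left(3 - 5\right) - 1\right) 6 \cdot 0 + v{\left(-1 \right)}\right) = - 7 \left(3 \left(\left(3 - 5\right) - 1\right) 6 \cdot 0 - \frac{224}{-1}\right) = - 7 \left(3 \left(\left(3 - 5\right) - 1\right) 0 - -224\right) = - 7 \left(3 \left(-2 - 1\right) 0 + 224\right) = - 7 \left(3 \left(-3\right) 0 + 224\right) = - 7 \left(\left(-9\right) 0 + 224\right) = - 7 \left(0 + 224\right) = \left(-7\right) 224 = -1568$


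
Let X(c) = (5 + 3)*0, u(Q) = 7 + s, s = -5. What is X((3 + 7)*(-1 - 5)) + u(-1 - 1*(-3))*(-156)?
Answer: -312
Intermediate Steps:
u(Q) = 2 (u(Q) = 7 - 5 = 2)
X(c) = 0 (X(c) = 8*0 = 0)
X((3 + 7)*(-1 - 5)) + u(-1 - 1*(-3))*(-156) = 0 + 2*(-156) = 0 - 312 = -312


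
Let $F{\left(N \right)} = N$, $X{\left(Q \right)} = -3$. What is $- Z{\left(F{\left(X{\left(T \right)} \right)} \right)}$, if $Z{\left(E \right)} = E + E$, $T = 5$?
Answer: $6$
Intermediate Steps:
$Z{\left(E \right)} = 2 E$
$- Z{\left(F{\left(X{\left(T \right)} \right)} \right)} = - 2 \left(-3\right) = \left(-1\right) \left(-6\right) = 6$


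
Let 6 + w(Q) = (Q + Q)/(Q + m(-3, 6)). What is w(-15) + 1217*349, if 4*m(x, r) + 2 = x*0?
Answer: 13166597/31 ≈ 4.2473e+5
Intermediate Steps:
m(x, r) = -½ (m(x, r) = -½ + (x*0)/4 = -½ + (¼)*0 = -½ + 0 = -½)
w(Q) = -6 + 2*Q/(-½ + Q) (w(Q) = -6 + (Q + Q)/(Q - ½) = -6 + (2*Q)/(-½ + Q) = -6 + 2*Q/(-½ + Q))
w(-15) + 1217*349 = 2*(3 - 4*(-15))/(-1 + 2*(-15)) + 1217*349 = 2*(3 + 60)/(-1 - 30) + 424733 = 2*63/(-31) + 424733 = 2*(-1/31)*63 + 424733 = -126/31 + 424733 = 13166597/31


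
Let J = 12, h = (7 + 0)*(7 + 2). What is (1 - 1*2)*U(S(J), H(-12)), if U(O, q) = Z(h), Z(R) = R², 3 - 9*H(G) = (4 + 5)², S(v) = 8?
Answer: -3969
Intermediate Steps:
h = 63 (h = 7*9 = 63)
H(G) = -26/3 (H(G) = ⅓ - (4 + 5)²/9 = ⅓ - ⅑*9² = ⅓ - ⅑*81 = ⅓ - 9 = -26/3)
U(O, q) = 3969 (U(O, q) = 63² = 3969)
(1 - 1*2)*U(S(J), H(-12)) = (1 - 1*2)*3969 = (1 - 2)*3969 = -1*3969 = -3969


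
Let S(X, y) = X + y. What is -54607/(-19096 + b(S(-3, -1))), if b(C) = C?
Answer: 54607/19100 ≈ 2.8590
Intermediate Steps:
-54607/(-19096 + b(S(-3, -1))) = -54607/(-19096 + (-3 - 1)) = -54607/(-19096 - 4) = -54607/(-19100) = -54607*(-1/19100) = 54607/19100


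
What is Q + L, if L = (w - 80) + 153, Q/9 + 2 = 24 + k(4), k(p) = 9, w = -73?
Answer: 279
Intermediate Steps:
Q = 279 (Q = -18 + 9*(24 + 9) = -18 + 9*33 = -18 + 297 = 279)
L = 0 (L = (-73 - 80) + 153 = -153 + 153 = 0)
Q + L = 279 + 0 = 279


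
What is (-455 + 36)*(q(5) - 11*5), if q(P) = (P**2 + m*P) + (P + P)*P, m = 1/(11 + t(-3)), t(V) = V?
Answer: -69135/8 ≈ -8641.9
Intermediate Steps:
m = 1/8 (m = 1/(11 - 3) = 1/8 ≈ 0.12500)
q(P) = 3*P**2 + P/8 (q(P) = (P**2 + P/8) + (P + P)*P = (P**2 + P/8) + (2*P)*P = (P**2 + P/8) + 2*P**2 = 3*P**2 + P/8)
(-455 + 36)*(q(5) - 11*5) = (-455 + 36)*((1/8)*5*(1 + 24*5) - 11*5) = -419*((1/8)*5*(1 + 120) - 55) = -419*((1/8)*5*121 - 55) = -419*(605/8 - 55) = -419*165/8 = -69135/8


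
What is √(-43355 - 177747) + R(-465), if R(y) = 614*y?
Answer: -285510 + I*√221102 ≈ -2.8551e+5 + 470.21*I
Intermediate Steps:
√(-43355 - 177747) + R(-465) = √(-43355 - 177747) + 614*(-465) = √(-221102) - 285510 = I*√221102 - 285510 = -285510 + I*√221102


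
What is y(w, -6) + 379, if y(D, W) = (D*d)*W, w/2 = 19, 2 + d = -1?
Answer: 1063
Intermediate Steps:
d = -3 (d = -2 - 1 = -3)
w = 38 (w = 2*19 = 38)
y(D, W) = -3*D*W (y(D, W) = (D*(-3))*W = (-3*D)*W = -3*D*W)
y(w, -6) + 379 = -3*38*(-6) + 379 = 684 + 379 = 1063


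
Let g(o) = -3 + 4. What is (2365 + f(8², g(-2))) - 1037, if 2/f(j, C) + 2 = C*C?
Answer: 1326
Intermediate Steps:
g(o) = 1
f(j, C) = 2/(-2 + C²) (f(j, C) = 2/(-2 + C*C) = 2/(-2 + C²))
(2365 + f(8², g(-2))) - 1037 = (2365 + 2/(-2 + 1²)) - 1037 = (2365 + 2/(-2 + 1)) - 1037 = (2365 + 2/(-1)) - 1037 = (2365 + 2*(-1)) - 1037 = (2365 - 2) - 1037 = 2363 - 1037 = 1326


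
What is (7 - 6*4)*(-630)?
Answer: 10710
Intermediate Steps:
(7 - 6*4)*(-630) = (7 - 24)*(-630) = -17*(-630) = 10710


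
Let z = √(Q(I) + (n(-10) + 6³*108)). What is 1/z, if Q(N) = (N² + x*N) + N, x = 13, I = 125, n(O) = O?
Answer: √40693/40693 ≈ 0.0049572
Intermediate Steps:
Q(N) = N² + 14*N (Q(N) = (N² + 13*N) + N = N² + 14*N)
z = √40693 (z = √(125*(14 + 125) + (-10 + 6³*108)) = √(125*139 + (-10 + 216*108)) = √(17375 + (-10 + 23328)) = √(17375 + 23318) = √40693 ≈ 201.73)
1/z = 1/(√40693) = √40693/40693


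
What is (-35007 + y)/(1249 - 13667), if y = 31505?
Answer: 1751/6209 ≈ 0.28201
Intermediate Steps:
(-35007 + y)/(1249 - 13667) = (-35007 + 31505)/(1249 - 13667) = -3502/(-12418) = -3502*(-1/12418) = 1751/6209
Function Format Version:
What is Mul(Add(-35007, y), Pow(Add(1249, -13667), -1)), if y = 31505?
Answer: Rational(1751, 6209) ≈ 0.28201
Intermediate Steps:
Mul(Add(-35007, y), Pow(Add(1249, -13667), -1)) = Mul(Add(-35007, 31505), Pow(Add(1249, -13667), -1)) = Mul(-3502, Pow(-12418, -1)) = Mul(-3502, Rational(-1, 12418)) = Rational(1751, 6209)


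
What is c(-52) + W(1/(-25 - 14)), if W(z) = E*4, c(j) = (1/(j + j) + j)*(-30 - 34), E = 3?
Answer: 43428/13 ≈ 3340.6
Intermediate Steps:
c(j) = -64*j - 32/j (c(j) = (1/(2*j) + j)*(-64) = (j + 1/(2*j))*(-64) = -64*j - 32/j)
W(z) = 12 (W(z) = 3*4 = 12)
c(-52) + W(1/(-25 - 14)) = (-64*(-52) - 32/(-52)) + 12 = (3328 - 32*(-1/52)) + 12 = (3328 + 8/13) + 12 = 43272/13 + 12 = 43428/13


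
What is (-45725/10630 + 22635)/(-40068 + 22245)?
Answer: -48112865/37891698 ≈ -1.2697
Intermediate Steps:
(-45725/10630 + 22635)/(-40068 + 22245) = (-45725*1/10630 + 22635)/(-17823) = (-9145/2126 + 22635)*(-1/17823) = (48112865/2126)*(-1/17823) = -48112865/37891698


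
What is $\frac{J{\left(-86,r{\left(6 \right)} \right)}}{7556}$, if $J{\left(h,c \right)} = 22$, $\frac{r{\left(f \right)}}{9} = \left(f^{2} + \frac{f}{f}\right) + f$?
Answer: $\frac{11}{3778} \approx 0.0029116$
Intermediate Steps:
$r{\left(f \right)} = 9 + 9 f + 9 f^{2}$ ($r{\left(f \right)} = 9 \left(\left(f^{2} + \frac{f}{f}\right) + f\right) = 9 \left(\left(f^{2} + 1\right) + f\right) = 9 \left(\left(1 + f^{2}\right) + f\right) = 9 \left(1 + f + f^{2}\right) = 9 + 9 f + 9 f^{2}$)
$\frac{J{\left(-86,r{\left(6 \right)} \right)}}{7556} = \frac{22}{7556} = 22 \cdot \frac{1}{7556} = \frac{11}{3778}$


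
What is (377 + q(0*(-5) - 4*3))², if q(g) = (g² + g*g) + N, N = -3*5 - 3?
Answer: 418609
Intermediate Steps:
N = -18 (N = -15 - 3 = -18)
q(g) = -18 + 2*g² (q(g) = (g² + g*g) - 18 = (g² + g²) - 18 = 2*g² - 18 = -18 + 2*g²)
(377 + q(0*(-5) - 4*3))² = (377 + (-18 + 2*(0*(-5) - 4*3)²))² = (377 + (-18 + 2*(0 - 12)²))² = (377 + (-18 + 2*(-12)²))² = (377 + (-18 + 2*144))² = (377 + (-18 + 288))² = (377 + 270)² = 647² = 418609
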